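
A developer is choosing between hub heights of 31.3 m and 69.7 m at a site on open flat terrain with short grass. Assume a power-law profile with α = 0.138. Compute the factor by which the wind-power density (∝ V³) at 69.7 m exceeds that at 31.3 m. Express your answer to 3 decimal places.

1.393

Speed ratio: V_B/V_A = (z_B/z_A)^α = (69.7/31.3)^0.138 = (2.2268)^0.138 = 1.11681
Power-density ratio: P_B/P_A = (V_B/V_A)³ = (1.11681)³ = 1.39297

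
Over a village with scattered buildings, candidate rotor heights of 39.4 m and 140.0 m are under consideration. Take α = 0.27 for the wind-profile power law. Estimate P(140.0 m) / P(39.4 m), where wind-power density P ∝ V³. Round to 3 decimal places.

2.793

Speed ratio: V_B/V_A = (z_B/z_A)^α = (140.0/39.4)^0.27 = (3.5533)^0.27 = 1.40822
Power-density ratio: P_B/P_A = (V_B/V_A)³ = (1.40822)³ = 2.79262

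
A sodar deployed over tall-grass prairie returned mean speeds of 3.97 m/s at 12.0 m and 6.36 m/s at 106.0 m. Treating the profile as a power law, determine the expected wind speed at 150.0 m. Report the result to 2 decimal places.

6.86 m/s

First find α: α = ln(V₂/V₁)/ln(z₂/z₁) = ln(6.36/3.97)/ln(106.0/12.0) = 0.47126/2.17853 = 0.2163
Extrapolate from 106.0 m to 150.0 m: V₃ = 6.36 × (150.0/106.0)^0.2163 = 6.36 × 1.0780 = 6.8561 m/s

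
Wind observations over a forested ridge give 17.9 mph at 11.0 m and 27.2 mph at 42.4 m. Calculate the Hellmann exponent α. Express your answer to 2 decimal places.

Power law: V₂/V₁ = (z₂/z₁)^α ⇒ α = ln(V₂/V₁) / ln(z₂/z₁)
α = ln(27.2/17.9) / ln(42.4/11.0) = ln(1.5196) / ln(3.8545)
  = 0.41842 / 1.34925 = 0.31011

α ≈ 0.31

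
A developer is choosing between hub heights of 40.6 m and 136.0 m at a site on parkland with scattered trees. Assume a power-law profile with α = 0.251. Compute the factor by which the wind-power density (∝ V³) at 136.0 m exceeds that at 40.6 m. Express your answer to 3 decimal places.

2.485

Speed ratio: V_B/V_A = (z_B/z_A)^α = (136.0/40.6)^0.251 = (3.3498)^0.251 = 1.35450
Power-density ratio: P_B/P_A = (V_B/V_A)³ = (1.35450)³ = 2.48505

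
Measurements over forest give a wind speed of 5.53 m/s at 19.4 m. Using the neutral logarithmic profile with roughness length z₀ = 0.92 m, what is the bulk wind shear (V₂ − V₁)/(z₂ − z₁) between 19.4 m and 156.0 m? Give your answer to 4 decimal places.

Log law: V₂ = V₁ · ln(z₂/z₀)/ln(z₁/z₀) = 5.53 × 5.1332/3.0487 = 9.3113 m/s
ΔV/Δz = (9.3113 − 5.53)/(156.0 − 19.4) = 3.7813/136.6000 = 0.02768 m/s/m

0.0277 m/s/m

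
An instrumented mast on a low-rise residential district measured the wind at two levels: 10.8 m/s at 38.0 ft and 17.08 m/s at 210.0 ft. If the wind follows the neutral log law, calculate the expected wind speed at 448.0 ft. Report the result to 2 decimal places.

Log law: V ∝ ln(z/z₀). From the pair, with r = V₁/V₂ = 0.63232,
ln z₀ = (ln z₁ − r·ln z₂)/(1 − r) = (3.6376 − 0.63232×5.3471)/0.36768 = 0.6976 → z₀ = 2.009 ft
V₃ = V₁ · ln(z₃/z₀)/ln(z₁/z₀) = 10.8 × 5.4071/2.9399 = 19.8634 m/s

19.86 m/s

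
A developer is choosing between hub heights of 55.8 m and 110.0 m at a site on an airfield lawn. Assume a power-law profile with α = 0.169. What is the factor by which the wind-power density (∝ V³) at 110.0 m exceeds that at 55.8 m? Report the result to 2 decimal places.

1.41

Speed ratio: V_B/V_A = (z_B/z_A)^α = (110.0/55.8)^0.169 = (1.9713)^0.169 = 1.12154
Power-density ratio: P_B/P_A = (V_B/V_A)³ = (1.12154)³ = 1.41073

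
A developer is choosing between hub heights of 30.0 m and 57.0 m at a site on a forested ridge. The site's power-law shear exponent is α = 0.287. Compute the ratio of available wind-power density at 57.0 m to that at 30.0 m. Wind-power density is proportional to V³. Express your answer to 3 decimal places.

Speed ratio: V_B/V_A = (z_B/z_A)^α = (57.0/30.0)^0.287 = (1.9000)^0.287 = 1.20227
Power-density ratio: P_B/P_A = (V_B/V_A)³ = (1.20227)³ = 1.73783

1.738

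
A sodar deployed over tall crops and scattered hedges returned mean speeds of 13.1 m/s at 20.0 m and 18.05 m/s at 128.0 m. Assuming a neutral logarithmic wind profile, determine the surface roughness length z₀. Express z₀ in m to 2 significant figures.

z₀ ≈ 0.15 m

Log law: V(z) ∝ ln(z/z₀). With r = V₁/V₂ = 13.1/18.05 = 0.72576,
r · ln(z₂/z₀) = ln(z₁/z₀) ⇒ ln z₀ = (ln z₁ − r·ln z₂)/(1 − r)
ln z₀ = (2.99573 − 0.72576×4.85203) / 0.27424 = -1.9169
z₀ = exp(-1.9169) = 0.1471 m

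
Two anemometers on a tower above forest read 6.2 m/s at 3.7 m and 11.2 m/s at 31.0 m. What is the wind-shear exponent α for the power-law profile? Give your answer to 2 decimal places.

α ≈ 0.28

Power law: V₂/V₁ = (z₂/z₁)^α ⇒ α = ln(V₂/V₁) / ln(z₂/z₁)
α = ln(11.2/6.2) / ln(31.0/3.7) = ln(1.8065) / ln(8.3784)
  = 0.59136 / 2.12565 = 0.27820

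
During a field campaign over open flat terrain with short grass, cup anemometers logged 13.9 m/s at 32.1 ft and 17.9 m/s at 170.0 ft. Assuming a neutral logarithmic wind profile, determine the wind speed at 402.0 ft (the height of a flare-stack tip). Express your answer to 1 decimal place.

20.0 m/s

Log law: V ∝ ln(z/z₀). From the pair, with r = V₁/V₂ = 0.77654,
ln z₀ = (ln z₁ − r·ln z₂)/(1 − r) = (3.4689 − 0.77654×5.1358)/0.22346 = -2.3238 → z₀ = 0.09790 ft
V₃ = V₁ · ln(z₃/z₀)/ln(z₁/z₀) = 13.9 × 8.3202/5.7926 = 19.9652 m/s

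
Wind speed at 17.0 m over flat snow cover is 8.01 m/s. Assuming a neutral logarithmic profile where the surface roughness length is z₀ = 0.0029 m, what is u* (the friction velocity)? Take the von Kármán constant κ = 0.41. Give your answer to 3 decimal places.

u* ≈ 0.379 m/s

Log law: V(z) = (u*/κ) · ln(z/z₀) ⇒ u* = κ · V / ln(z/z₀)
u* = 0.41 × 8.01 / ln(17.0/0.0029) = 0.41 × 8.01 / 8.6763
   = 3.2841 / 8.6763 = 0.3785 m/s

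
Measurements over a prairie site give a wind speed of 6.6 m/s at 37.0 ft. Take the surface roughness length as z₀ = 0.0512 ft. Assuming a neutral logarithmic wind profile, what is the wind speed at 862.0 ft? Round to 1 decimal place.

Log law: V(z) ∝ ln(z/z₀), so V₂/V₁ = ln(z₂/z₀) / ln(z₁/z₀).
ln(862.0/0.0512) = 9.7313, ln(37.0/0.0512) = 6.5829
V₂ = 6.6 × 9.7313/6.5829 = 6.6 × 1.4783 = 9.7565 m/s

9.8 m/s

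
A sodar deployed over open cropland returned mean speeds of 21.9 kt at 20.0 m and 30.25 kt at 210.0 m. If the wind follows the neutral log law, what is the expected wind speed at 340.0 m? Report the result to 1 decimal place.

Log law: V ∝ ln(z/z₀). From the pair, with r = V₁/V₂ = 0.72397,
ln z₀ = (ln z₁ − r·ln z₂)/(1 − r) = (2.9957 − 0.72397×5.3471)/0.27603 = -3.1713 → z₀ = 0.04195 m
V₃ = V₁ · ln(z₃/z₀)/ln(z₁/z₀) = 21.9 × 9.0003/6.1671 = 31.9611 kt

32.0 kt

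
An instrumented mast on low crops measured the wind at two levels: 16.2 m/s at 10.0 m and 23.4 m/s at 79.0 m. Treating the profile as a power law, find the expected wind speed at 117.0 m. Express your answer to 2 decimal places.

First find α: α = ln(V₂/V₁)/ln(z₂/z₁) = ln(23.4/16.2)/ln(79.0/10.0) = 0.36772/2.06686 = 0.1779
Extrapolate from 79.0 m to 117.0 m: V₃ = 23.4 × (117.0/79.0)^0.1779 = 23.4 × 1.0724 = 25.0935 m/s

25.09 m/s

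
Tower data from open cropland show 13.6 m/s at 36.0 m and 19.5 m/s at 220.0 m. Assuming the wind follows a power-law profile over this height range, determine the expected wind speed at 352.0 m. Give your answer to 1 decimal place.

21.4 m/s

First find α: α = ln(V₂/V₁)/ln(z₂/z₁) = ln(19.5/13.6)/ln(220.0/36.0) = 0.36034/1.81011 = 0.1991
Extrapolate from 220.0 m to 352.0 m: V₃ = 19.5 × (352.0/220.0)^0.1991 = 19.5 × 1.0981 = 21.4126 m/s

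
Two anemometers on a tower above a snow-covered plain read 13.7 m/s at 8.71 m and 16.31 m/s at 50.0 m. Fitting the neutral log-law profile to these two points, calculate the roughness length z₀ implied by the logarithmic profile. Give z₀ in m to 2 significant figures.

z₀ ≈ 0.00090 m

Log law: V(z) ∝ ln(z/z₀). With r = V₁/V₂ = 13.7/16.31 = 0.83998,
r · ln(z₂/z₀) = ln(z₁/z₀) ⇒ ln z₀ = (ln z₁ − r·ln z₂)/(1 − r)
ln z₀ = (2.16447 − 0.83998×3.91202) / 0.16002 = -7.0085
z₀ = exp(-7.0085) = 0.0009042 m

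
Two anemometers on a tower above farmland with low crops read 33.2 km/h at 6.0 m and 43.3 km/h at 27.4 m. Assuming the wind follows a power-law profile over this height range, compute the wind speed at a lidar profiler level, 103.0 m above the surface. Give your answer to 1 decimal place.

54.6 km/h

First find α: α = ln(V₂/V₁)/ln(z₂/z₁) = ln(43.3/33.2)/ln(27.4/6.0) = 0.26560/1.51878 = 0.1749
Extrapolate from 27.4 m to 103.0 m: V₃ = 43.3 × (103.0/27.4)^0.1749 = 43.3 × 1.2606 = 54.5831 km/h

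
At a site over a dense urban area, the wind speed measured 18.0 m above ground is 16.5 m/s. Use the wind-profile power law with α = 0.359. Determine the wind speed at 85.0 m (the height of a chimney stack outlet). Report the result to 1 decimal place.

Power-law profile: V₂ = V₁ · (z₂/z₁)^α
V₂ = 16.5 × (85.0/18.0)^0.359 = 16.5 × (4.7222)^0.359
    = 16.5 × 1.7459 = 28.8073 m/s

28.8 m/s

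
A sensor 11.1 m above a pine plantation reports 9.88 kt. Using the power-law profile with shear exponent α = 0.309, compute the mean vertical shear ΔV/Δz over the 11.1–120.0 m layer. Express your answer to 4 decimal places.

0.0986 kt/m

Power law: V₂ = V₁ · (z₂/z₁)^α = 9.88 × (10.8108)^0.309 = 20.6167 kt
ΔV/Δz = (20.6167 − 9.88)/(120.0 − 11.1) = 10.7367/108.9000 = 0.09859 kt/m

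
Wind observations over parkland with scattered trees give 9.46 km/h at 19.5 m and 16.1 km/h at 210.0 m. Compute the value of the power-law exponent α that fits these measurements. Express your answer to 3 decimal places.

α ≈ 0.224

Power law: V₂/V₁ = (z₂/z₁)^α ⇒ α = ln(V₂/V₁) / ln(z₂/z₁)
α = ln(16.1/9.46) / ln(210.0/19.5) = ln(1.7019) / ln(10.7692)
  = 0.53175 / 2.37669 = 0.22373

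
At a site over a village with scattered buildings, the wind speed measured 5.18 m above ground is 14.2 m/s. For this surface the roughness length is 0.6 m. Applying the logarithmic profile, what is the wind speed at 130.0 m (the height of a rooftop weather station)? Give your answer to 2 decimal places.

35.43 m/s

Log law: V(z) ∝ ln(z/z₀), so V₂/V₁ = ln(z₂/z₀) / ln(z₁/z₀).
ln(130.0/0.6) = 5.3784, ln(5.18/0.6) = 2.1556
V₂ = 14.2 × 5.3784/2.1556 = 14.2 × 2.4950 = 35.4294 m/s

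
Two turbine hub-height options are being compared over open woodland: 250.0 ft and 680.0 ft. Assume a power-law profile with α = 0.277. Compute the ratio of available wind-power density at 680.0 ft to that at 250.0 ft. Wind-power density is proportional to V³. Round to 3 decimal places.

Speed ratio: V_B/V_A = (z_B/z_A)^α = (680.0/250.0)^0.277 = (2.7200)^0.277 = 1.31940
Power-density ratio: P_B/P_A = (V_B/V_A)³ = (1.31940)³ = 2.29682

2.297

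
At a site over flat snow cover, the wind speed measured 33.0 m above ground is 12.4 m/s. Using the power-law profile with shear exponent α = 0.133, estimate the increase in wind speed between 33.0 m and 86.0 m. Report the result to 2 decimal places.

1.68 m/s

Power law: V₂ = V₁ · (z₂/z₁)^α = 12.4 × (2.6061)^0.133 = 14.0847 m/s
ΔV = 14.0847 − 12.4 = 1.6847 m/s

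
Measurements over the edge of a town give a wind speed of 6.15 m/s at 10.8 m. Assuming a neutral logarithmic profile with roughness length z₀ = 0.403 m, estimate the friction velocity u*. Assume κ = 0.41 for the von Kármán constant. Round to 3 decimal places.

Log law: V(z) = (u*/κ) · ln(z/z₀) ⇒ u* = κ · V / ln(z/z₀)
u* = 0.41 × 6.15 / ln(10.8/0.403) = 0.41 × 6.15 / 3.2884
   = 2.5215 / 3.2884 = 0.7668 m/s

u* ≈ 0.767 m/s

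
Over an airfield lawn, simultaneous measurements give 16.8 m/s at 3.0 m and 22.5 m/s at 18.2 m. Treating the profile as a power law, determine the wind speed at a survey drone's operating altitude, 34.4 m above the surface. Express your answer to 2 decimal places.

24.95 m/s

First find α: α = ln(V₂/V₁)/ln(z₂/z₁) = ln(22.5/16.8)/ln(18.2/3.0) = 0.29214/1.80281 = 0.1620
Extrapolate from 18.2 m to 34.4 m: V₃ = 22.5 × (34.4/18.2)^0.1620 = 22.5 × 1.1087 = 24.9451 m/s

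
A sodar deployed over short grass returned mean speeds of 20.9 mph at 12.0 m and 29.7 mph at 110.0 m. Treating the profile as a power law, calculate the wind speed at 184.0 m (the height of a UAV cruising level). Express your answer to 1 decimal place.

32.2 mph

First find α: α = ln(V₂/V₁)/ln(z₂/z₁) = ln(29.7/20.9)/ln(110.0/12.0) = 0.35140/2.21557 = 0.1586
Extrapolate from 110.0 m to 184.0 m: V₃ = 29.7 × (184.0/110.0)^0.1586 = 29.7 × 1.0850 = 32.2250 mph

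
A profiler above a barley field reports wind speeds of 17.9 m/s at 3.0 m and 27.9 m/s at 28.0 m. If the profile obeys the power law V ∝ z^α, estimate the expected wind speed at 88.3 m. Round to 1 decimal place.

First find α: α = ln(V₂/V₁)/ln(z₂/z₁) = ln(27.9/17.9)/ln(28.0/3.0) = 0.44383/2.23359 = 0.1987
Extrapolate from 28.0 m to 88.3 m: V₃ = 27.9 × (88.3/28.0)^0.1987 = 27.9 × 1.2564 = 35.0525 m/s

35.1 m/s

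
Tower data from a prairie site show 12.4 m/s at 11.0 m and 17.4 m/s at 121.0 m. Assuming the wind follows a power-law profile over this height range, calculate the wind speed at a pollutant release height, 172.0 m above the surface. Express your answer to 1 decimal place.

18.3 m/s

First find α: α = ln(V₂/V₁)/ln(z₂/z₁) = ln(17.4/12.4)/ln(121.0/11.0) = 0.33877/2.39790 = 0.1413
Extrapolate from 121.0 m to 172.0 m: V₃ = 17.4 × (172.0/121.0)^0.1413 = 17.4 × 1.0509 = 18.2864 m/s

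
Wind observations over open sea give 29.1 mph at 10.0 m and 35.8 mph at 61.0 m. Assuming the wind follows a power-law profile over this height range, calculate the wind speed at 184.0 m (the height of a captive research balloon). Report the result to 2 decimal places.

40.63 mph

First find α: α = ln(V₂/V₁)/ln(z₂/z₁) = ln(35.8/29.1)/ln(61.0/10.0) = 0.20721/1.80829 = 0.1146
Extrapolate from 61.0 m to 184.0 m: V₃ = 35.8 × (184.0/61.0)^0.1146 = 35.8 × 1.1349 = 40.6281 mph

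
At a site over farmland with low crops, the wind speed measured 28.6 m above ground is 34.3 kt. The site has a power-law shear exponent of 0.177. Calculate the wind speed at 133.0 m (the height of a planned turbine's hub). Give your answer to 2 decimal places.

45.02 kt

Power-law profile: V₂ = V₁ · (z₂/z₁)^α
V₂ = 34.3 × (133.0/28.6)^0.177 = 34.3 × (4.6503)^0.177
    = 34.3 × 1.3126 = 45.0235 kt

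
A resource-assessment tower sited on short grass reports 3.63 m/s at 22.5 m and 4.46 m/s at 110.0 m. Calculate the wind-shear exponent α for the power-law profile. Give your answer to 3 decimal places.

α ≈ 0.130

Power law: V₂/V₁ = (z₂/z₁)^α ⇒ α = ln(V₂/V₁) / ln(z₂/z₁)
α = ln(4.46/3.63) / ln(110.0/22.5) = ln(1.2287) / ln(4.8889)
  = 0.20592 / 1.58697 = 0.12975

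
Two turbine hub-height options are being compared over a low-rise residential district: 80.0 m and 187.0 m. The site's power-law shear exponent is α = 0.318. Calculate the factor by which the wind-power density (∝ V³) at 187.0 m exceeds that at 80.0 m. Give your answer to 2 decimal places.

2.25

Speed ratio: V_B/V_A = (z_B/z_A)^α = (187.0/80.0)^0.318 = (2.3375)^0.318 = 1.30998
Power-density ratio: P_B/P_A = (V_B/V_A)³ = (1.30998)³ = 2.24796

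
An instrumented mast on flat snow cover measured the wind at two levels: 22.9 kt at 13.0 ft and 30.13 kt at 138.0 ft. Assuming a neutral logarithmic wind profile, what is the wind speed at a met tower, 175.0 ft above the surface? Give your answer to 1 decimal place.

Log law: V ∝ ln(z/z₀). From the pair, with r = V₁/V₂ = 0.76004,
ln z₀ = (ln z₁ − r·ln z₂)/(1 − r) = (2.5649 − 0.76004×4.9273)/0.23996 = -4.9173 → z₀ = 0.007319 ft
V₃ = V₁ · ln(z₃/z₀)/ln(z₁/z₀) = 22.9 × 10.0821/7.4823 = 30.8570 kt

30.9 kt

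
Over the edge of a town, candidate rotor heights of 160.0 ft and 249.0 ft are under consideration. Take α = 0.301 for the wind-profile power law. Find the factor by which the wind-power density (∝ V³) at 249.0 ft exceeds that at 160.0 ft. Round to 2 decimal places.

Speed ratio: V_B/V_A = (z_B/z_A)^α = (249.0/160.0)^0.301 = (1.5562)^0.301 = 1.14239
Power-density ratio: P_B/P_A = (V_B/V_A)³ = (1.14239)³ = 1.49090

1.49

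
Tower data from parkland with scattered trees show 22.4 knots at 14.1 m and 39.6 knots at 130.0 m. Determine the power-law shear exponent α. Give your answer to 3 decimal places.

α ≈ 0.256

Power law: V₂/V₁ = (z₂/z₁)^α ⇒ α = ln(V₂/V₁) / ln(z₂/z₁)
α = ln(39.6/22.4) / ln(130.0/14.1) = ln(1.7679) / ln(9.2199)
  = 0.56977 / 2.22136 = 0.25650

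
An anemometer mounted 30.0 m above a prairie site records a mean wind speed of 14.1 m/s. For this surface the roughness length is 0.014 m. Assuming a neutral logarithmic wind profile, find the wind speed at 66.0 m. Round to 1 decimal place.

15.5 m/s

Log law: V(z) ∝ ln(z/z₀), so V₂/V₁ = ln(z₂/z₀) / ln(z₁/z₀).
ln(66.0/0.014) = 8.4584, ln(30.0/0.014) = 7.6699
V₂ = 14.1 × 8.4584/7.6699 = 14.1 × 1.1028 = 15.5495 m/s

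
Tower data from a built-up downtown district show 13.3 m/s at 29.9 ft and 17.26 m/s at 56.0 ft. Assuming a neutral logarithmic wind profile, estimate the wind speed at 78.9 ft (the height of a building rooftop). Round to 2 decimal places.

Log law: V ∝ ln(z/z₀). From the pair, with r = V₁/V₂ = 0.77057,
ln z₀ = (ln z₁ − r·ln z₂)/(1 − r) = (3.3979 − 0.77057×4.0254)/0.22943 = 1.2904 → z₀ = 3.634 ft
V₃ = V₁ · ln(z₃/z₀)/ln(z₁/z₀) = 13.3 × 3.0778/2.1075 = 19.4235 m/s

19.42 m/s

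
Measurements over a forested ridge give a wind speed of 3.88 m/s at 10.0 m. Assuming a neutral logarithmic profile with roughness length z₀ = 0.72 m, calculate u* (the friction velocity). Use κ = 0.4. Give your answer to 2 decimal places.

u* ≈ 0.59 m/s

Log law: V(z) = (u*/κ) · ln(z/z₀) ⇒ u* = κ · V / ln(z/z₀)
u* = 0.4 × 3.88 / ln(10.0/0.72) = 0.4 × 3.88 / 2.6311
   = 1.5520 / 2.6311 = 0.5899 m/s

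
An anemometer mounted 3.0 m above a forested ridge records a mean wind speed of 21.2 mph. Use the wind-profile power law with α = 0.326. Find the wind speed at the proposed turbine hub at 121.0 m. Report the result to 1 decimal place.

Power-law profile: V₂ = V₁ · (z₂/z₁)^α
V₂ = 21.2 × (121.0/3.0)^0.326 = 21.2 × (40.3333)^0.326
    = 21.2 × 3.3377 = 70.7591 mph

70.8 mph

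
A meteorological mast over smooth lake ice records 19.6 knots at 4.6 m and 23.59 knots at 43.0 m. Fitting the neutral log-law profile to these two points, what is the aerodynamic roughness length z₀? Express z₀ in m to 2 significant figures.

Log law: V(z) ∝ ln(z/z₀). With r = V₁/V₂ = 19.6/23.59 = 0.83086,
r · ln(z₂/z₀) = ln(z₁/z₀) ⇒ ln z₀ = (ln z₁ − r·ln z₂)/(1 − r)
ln z₀ = (1.52606 − 0.83086×3.76120) / 0.16914 = -9.4536
z₀ = exp(-9.4536) = 0.00007841 m

z₀ ≈ 0.000078 m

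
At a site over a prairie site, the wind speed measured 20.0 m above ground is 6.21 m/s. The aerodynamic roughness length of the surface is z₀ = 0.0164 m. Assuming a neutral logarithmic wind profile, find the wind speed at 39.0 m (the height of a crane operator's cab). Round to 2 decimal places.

6.79 m/s

Log law: V(z) ∝ ln(z/z₀), so V₂/V₁ = ln(z₂/z₀) / ln(z₁/z₀).
ln(39.0/0.0164) = 7.7740, ln(20.0/0.0164) = 7.1062
V₂ = 6.21 × 7.7740/7.1062 = 6.21 × 1.0940 = 6.7936 m/s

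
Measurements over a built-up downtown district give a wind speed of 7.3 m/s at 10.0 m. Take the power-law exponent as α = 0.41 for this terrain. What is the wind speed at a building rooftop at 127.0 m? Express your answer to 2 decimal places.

Power-law profile: V₂ = V₁ · (z₂/z₁)^α
V₂ = 7.3 × (127.0/10.0)^0.41 = 7.3 × (12.7000)^0.41
    = 7.3 × 2.8350 = 20.6958 m/s

20.70 m/s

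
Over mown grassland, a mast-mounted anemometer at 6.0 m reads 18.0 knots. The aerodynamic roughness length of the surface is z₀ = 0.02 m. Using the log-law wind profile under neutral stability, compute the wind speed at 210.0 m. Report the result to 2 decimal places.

29.22 knots

Log law: V(z) ∝ ln(z/z₀), so V₂/V₁ = ln(z₂/z₀) / ln(z₁/z₀).
ln(210.0/0.02) = 9.2591, ln(6.0/0.02) = 5.7038
V₂ = 18.0 × 9.2591/5.7038 = 18.0 × 1.6233 = 29.2200 knots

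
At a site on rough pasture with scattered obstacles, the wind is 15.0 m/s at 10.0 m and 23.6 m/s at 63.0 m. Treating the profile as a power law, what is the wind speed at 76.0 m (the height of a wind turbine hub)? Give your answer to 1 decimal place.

First find α: α = ln(V₂/V₁)/ln(z₂/z₁) = ln(23.6/15.0)/ln(63.0/10.0) = 0.45320/1.84055 = 0.2462
Extrapolate from 63.0 m to 76.0 m: V₃ = 23.6 × (76.0/63.0)^0.2462 = 23.6 × 1.0473 = 24.7157 m/s

24.7 m/s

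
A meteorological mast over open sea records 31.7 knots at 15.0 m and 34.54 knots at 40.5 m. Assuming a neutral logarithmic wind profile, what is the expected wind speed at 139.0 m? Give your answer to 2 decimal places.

Log law: V ∝ ln(z/z₀). From the pair, with r = V₁/V₂ = 0.91778,
ln z₀ = (ln z₁ − r·ln z₂)/(1 − r) = (2.7081 − 0.91778×3.7013)/0.08222 = -8.3786 → z₀ = 0.0002297 m
V₃ = V₁ · ln(z₃/z₀)/ln(z₁/z₀) = 31.7 × 13.3131/11.0866 = 38.0660 knots

38.07 knots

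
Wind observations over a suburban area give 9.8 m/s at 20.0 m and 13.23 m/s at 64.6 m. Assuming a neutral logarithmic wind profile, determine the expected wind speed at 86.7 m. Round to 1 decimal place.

14.1 m/s

Log law: V ∝ ln(z/z₀). From the pair, with r = V₁/V₂ = 0.74074,
ln z₀ = (ln z₁ − r·ln z₂)/(1 − r) = (2.9957 − 0.74074×4.1682)/0.25926 = -0.3542 → z₀ = 0.7017 m
V₃ = V₁ · ln(z₃/z₀)/ln(z₁/z₀) = 9.8 × 4.8167/3.3499 = 14.0908 m/s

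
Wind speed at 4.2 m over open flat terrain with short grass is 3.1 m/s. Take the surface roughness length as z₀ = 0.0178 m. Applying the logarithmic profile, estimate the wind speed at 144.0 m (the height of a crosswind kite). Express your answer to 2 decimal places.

5.11 m/s

Log law: V(z) ∝ ln(z/z₀), so V₂/V₁ = ln(z₂/z₀) / ln(z₁/z₀).
ln(144.0/0.0178) = 8.9984, ln(4.2/0.0178) = 5.4636
V₂ = 3.1 × 8.9984/5.4636 = 3.1 × 1.6470 = 5.1056 m/s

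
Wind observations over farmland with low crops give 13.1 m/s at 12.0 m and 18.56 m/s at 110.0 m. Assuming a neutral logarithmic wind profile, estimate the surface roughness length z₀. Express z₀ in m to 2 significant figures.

Log law: V(z) ∝ ln(z/z₀). With r = V₁/V₂ = 13.1/18.56 = 0.70582,
r · ln(z₂/z₀) = ln(z₁/z₀) ⇒ ln z₀ = (ln z₁ − r·ln z₂)/(1 − r)
ln z₀ = (2.48491 − 0.70582×4.70048) / 0.29418 = -2.8308
z₀ = exp(-2.8308) = 0.05896 m

z₀ ≈ 0.059 m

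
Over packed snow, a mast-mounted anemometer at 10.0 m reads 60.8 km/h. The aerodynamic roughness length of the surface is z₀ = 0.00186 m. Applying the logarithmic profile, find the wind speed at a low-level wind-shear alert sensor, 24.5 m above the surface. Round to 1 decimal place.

67.1 km/h

Log law: V(z) ∝ ln(z/z₀), so V₂/V₁ = ln(z₂/z₀) / ln(z₁/z₀).
ln(24.5/0.00186) = 9.4859, ln(10.0/0.00186) = 8.5898
V₂ = 60.8 × 9.4859/8.5898 = 60.8 × 1.1043 = 67.1427 km/h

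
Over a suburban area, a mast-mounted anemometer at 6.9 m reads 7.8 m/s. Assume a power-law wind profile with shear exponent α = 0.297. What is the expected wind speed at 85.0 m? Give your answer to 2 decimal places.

Power-law profile: V₂ = V₁ · (z₂/z₁)^α
V₂ = 7.8 × (85.0/6.9)^0.297 = 7.8 × (12.3188)^0.297
    = 7.8 × 2.1081 = 16.4435 m/s

16.44 m/s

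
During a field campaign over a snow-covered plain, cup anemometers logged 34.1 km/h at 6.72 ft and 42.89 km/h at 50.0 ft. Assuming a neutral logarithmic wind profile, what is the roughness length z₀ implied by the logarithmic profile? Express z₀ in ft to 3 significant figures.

Log law: V(z) ∝ ln(z/z₀). With r = V₁/V₂ = 34.1/42.89 = 0.79506,
r · ln(z₂/z₀) = ln(z₁/z₀) ⇒ ln z₀ = (ln z₁ − r·ln z₂)/(1 − r)
ln z₀ = (1.90509 − 0.79506×3.91202) / 0.20494 = -5.8806
z₀ = exp(-5.8806) = 0.002793 ft

z₀ ≈ 0.00279 ft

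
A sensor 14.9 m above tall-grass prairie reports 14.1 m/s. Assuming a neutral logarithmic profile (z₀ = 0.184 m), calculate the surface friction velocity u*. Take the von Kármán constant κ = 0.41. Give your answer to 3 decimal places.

u* ≈ 1.316 m/s

Log law: V(z) = (u*/κ) · ln(z/z₀) ⇒ u* = κ · V / ln(z/z₀)
u* = 0.41 × 14.1 / ln(14.9/0.184) = 0.41 × 14.1 / 4.3942
   = 5.7810 / 4.3942 = 1.3156 m/s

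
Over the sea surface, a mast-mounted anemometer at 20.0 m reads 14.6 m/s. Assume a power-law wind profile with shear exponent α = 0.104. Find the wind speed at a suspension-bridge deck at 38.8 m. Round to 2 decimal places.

Power-law profile: V₂ = V₁ · (z₂/z₁)^α
V₂ = 14.6 × (38.8/20.0)^0.104 = 14.6 × (1.9400)^0.104
    = 14.6 × 1.0714 = 15.6417 m/s

15.64 m/s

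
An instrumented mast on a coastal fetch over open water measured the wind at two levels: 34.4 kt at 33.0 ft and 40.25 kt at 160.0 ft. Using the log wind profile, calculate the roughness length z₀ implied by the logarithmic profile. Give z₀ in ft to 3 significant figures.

z₀ ≈ 0.00307 ft

Log law: V(z) ∝ ln(z/z₀). With r = V₁/V₂ = 34.4/40.25 = 0.85466,
r · ln(z₂/z₀) = ln(z₁/z₀) ⇒ ln z₀ = (ln z₁ − r·ln z₂)/(1 − r)
ln z₀ = (3.49651 − 0.85466×5.07517) / 0.14534 = -5.7866
z₀ = exp(-5.7866) = 0.003068 ft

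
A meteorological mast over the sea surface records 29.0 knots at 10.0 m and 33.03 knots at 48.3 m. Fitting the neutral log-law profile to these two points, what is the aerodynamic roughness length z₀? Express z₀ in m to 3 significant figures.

Log law: V(z) ∝ ln(z/z₀). With r = V₁/V₂ = 29.0/33.03 = 0.87799,
r · ln(z₂/z₀) = ln(z₁/z₀) ⇒ ln z₀ = (ln z₁ − r·ln z₂)/(1 − r)
ln z₀ = (2.30259 − 0.87799×3.87743) / 0.12201 = -9.0301
z₀ = exp(-9.0301) = 0.0001198 m

z₀ ≈ 0.000120 m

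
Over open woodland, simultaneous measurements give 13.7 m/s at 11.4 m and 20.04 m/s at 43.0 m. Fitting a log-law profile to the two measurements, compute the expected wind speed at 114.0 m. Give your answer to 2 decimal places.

Log law: V ∝ ln(z/z₀). From the pair, with r = V₁/V₂ = 0.68363,
ln z₀ = (ln z₁ − r·ln z₂)/(1 − r) = (2.4336 − 0.68363×3.7612)/0.31637 = -0.4351 → z₀ = 0.6472 m
V₃ = V₁ · ln(z₃/z₀)/ln(z₁/z₀) = 13.7 × 5.1713/2.8688 = 24.6962 m/s

24.70 m/s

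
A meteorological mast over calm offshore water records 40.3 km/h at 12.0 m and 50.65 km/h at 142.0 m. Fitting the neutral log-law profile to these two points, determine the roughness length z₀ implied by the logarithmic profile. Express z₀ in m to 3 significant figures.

z₀ ≈ 0.000796 m

Log law: V(z) ∝ ln(z/z₀). With r = V₁/V₂ = 40.3/50.65 = 0.79566,
r · ln(z₂/z₀) = ln(z₁/z₀) ⇒ ln z₀ = (ln z₁ − r·ln z₂)/(1 − r)
ln z₀ = (2.48491 − 0.79566×4.95583) / 0.20434 = -7.1362
z₀ = exp(-7.1362) = 0.0007958 m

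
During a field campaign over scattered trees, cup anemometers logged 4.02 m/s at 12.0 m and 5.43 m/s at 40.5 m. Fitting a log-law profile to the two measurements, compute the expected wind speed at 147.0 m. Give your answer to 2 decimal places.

6.92 m/s

Log law: V ∝ ln(z/z₀). From the pair, with r = V₁/V₂ = 0.74033,
ln z₀ = (ln z₁ − r·ln z₂)/(1 − r) = (2.4849 − 0.74033×3.7013)/0.25967 = -0.9831 → z₀ = 0.3741 m
V₃ = V₁ · ln(z₃/z₀)/ln(z₁/z₀) = 4.02 × 5.9735/3.4680 = 6.9243 m/s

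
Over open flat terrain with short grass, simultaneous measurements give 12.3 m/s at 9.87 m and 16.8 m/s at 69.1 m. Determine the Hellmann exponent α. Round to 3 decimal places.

α ≈ 0.160

Power law: V₂/V₁ = (z₂/z₁)^α ⇒ α = ln(V₂/V₁) / ln(z₂/z₁)
α = ln(16.8/12.3) / ln(69.1/9.87) = ln(1.3659) / ln(7.0010)
  = 0.31178 / 1.94605 = 0.16021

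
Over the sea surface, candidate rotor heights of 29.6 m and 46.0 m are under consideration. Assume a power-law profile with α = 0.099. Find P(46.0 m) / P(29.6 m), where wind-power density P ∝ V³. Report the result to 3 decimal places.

Speed ratio: V_B/V_A = (z_B/z_A)^α = (46.0/29.6)^0.099 = (1.5541)^0.099 = 1.04461
Power-density ratio: P_B/P_A = (V_B/V_A)³ = (1.04461)³ = 1.13990

1.140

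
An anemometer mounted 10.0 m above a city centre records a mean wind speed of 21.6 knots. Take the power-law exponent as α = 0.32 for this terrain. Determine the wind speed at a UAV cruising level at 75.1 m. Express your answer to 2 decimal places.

41.18 knots

Power-law profile: V₂ = V₁ · (z₂/z₁)^α
V₂ = 21.6 × (75.1/10.0)^0.32 = 21.6 × (7.5100)^0.32
    = 21.6 × 1.9064 = 41.1774 knots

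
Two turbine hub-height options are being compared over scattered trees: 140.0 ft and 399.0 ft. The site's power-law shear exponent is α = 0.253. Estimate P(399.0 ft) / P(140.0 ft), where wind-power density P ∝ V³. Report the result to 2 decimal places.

2.21

Speed ratio: V_B/V_A = (z_B/z_A)^α = (399.0/140.0)^0.253 = (2.8500)^0.253 = 1.30339
Power-density ratio: P_B/P_A = (V_B/V_A)³ = (1.30339)³ = 2.21425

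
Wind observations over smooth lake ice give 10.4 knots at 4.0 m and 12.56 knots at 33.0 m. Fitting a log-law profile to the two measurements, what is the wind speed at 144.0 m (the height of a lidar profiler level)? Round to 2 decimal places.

Log law: V ∝ ln(z/z₀). From the pair, with r = V₁/V₂ = 0.82803,
ln z₀ = (ln z₁ − r·ln z₂)/(1 − r) = (1.3863 − 0.82803×3.4965)/0.17197 = -8.7740 → z₀ = 0.0001547 m
V₃ = V₁ · ln(z₃/z₀)/ln(z₁/z₀) = 10.4 × 13.7438/10.1603 = 14.0681 knots

14.07 knots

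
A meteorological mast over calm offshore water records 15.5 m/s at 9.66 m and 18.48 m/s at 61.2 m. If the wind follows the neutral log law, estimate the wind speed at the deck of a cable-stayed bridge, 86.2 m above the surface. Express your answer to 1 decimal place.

Log law: V ∝ ln(z/z₀). From the pair, with r = V₁/V₂ = 0.83874,
ln z₀ = (ln z₁ − r·ln z₂)/(1 − r) = (2.2680 − 0.83874×4.1141)/0.16126 = -7.3345 → z₀ = 0.0006526 m
V₃ = V₁ · ln(z₃/z₀)/ln(z₁/z₀) = 15.5 × 11.7912/9.6025 = 19.0329 m/s

19.0 m/s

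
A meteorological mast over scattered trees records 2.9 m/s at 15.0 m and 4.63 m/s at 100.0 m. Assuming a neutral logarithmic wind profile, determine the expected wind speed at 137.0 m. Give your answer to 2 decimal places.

Log law: V ∝ ln(z/z₀). From the pair, with r = V₁/V₂ = 0.62635,
ln z₀ = (ln z₁ − r·ln z₂)/(1 − r) = (2.7081 − 0.62635×4.6052)/0.37365 = -0.4721 → z₀ = 0.6237 m
V₃ = V₁ · ln(z₃/z₀)/ln(z₁/z₀) = 2.9 × 5.3921/3.1801 = 4.9171 m/s

4.92 m/s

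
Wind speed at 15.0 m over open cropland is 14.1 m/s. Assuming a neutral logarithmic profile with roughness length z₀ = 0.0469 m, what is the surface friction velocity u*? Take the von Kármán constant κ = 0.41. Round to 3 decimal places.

u* ≈ 1.002 m/s

Log law: V(z) = (u*/κ) · ln(z/z₀) ⇒ u* = κ · V / ln(z/z₀)
u* = 0.41 × 14.1 / ln(15.0/0.0469) = 0.41 × 14.1 / 5.7678
   = 5.7810 / 5.7678 = 1.0023 m/s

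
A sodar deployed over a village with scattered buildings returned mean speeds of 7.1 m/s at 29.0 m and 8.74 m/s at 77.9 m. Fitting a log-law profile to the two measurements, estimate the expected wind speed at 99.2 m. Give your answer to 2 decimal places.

Log law: V ∝ ln(z/z₀). From the pair, with r = V₁/V₂ = 0.81236,
ln z₀ = (ln z₁ − r·ln z₂)/(1 − r) = (3.3673 − 0.81236×4.3554)/0.18764 = -0.9106 → z₀ = 0.4023 m
V₃ = V₁ · ln(z₃/z₀)/ln(z₁/z₀) = 7.1 × 5.5077/4.2779 = 9.1412 m/s

9.14 m/s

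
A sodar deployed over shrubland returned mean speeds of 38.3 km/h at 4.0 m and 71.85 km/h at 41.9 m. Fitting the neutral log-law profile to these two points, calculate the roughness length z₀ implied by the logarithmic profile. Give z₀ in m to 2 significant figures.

z₀ ≈ 0.27 m

Log law: V(z) ∝ ln(z/z₀). With r = V₁/V₂ = 38.3/71.85 = 0.53305,
r · ln(z₂/z₀) = ln(z₁/z₀) ⇒ ln z₀ = (ln z₁ − r·ln z₂)/(1 − r)
ln z₀ = (1.38629 − 0.53305×3.73529) / 0.46695 = -1.2953
z₀ = exp(-1.2953) = 0.2738 m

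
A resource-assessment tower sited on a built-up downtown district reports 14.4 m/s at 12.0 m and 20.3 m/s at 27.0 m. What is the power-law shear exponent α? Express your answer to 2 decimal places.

Power law: V₂/V₁ = (z₂/z₁)^α ⇒ α = ln(V₂/V₁) / ln(z₂/z₁)
α = ln(20.3/14.4) / ln(27.0/12.0) = ln(1.4097) / ln(2.2500)
  = 0.34339 / 0.81093 = 0.42346

α ≈ 0.42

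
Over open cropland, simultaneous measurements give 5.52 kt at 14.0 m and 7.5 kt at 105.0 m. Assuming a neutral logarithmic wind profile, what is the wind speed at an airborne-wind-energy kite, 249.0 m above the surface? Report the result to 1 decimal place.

8.3 kt

Log law: V ∝ ln(z/z₀). From the pair, with r = V₁/V₂ = 0.73600,
ln z₀ = (ln z₁ − r·ln z₂)/(1 − r) = (2.6391 − 0.73600×4.6540)/0.26400 = -2.9782 → z₀ = 0.05088 m
V₃ = V₁ · ln(z₃/z₀)/ln(z₁/z₀) = 5.52 × 8.4957/5.6173 = 8.3485 kt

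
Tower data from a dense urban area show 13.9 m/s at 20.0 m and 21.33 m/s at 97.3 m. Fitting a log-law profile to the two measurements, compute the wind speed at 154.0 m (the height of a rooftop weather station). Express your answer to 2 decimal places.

Log law: V ∝ ln(z/z₀). From the pair, with r = V₁/V₂ = 0.65166,
ln z₀ = (ln z₁ − r·ln z₂)/(1 − r) = (2.9957 − 0.65166×4.5778)/0.34834 = 0.0360 → z₀ = 1.037 m
V₃ = V₁ · ln(z₃/z₀)/ln(z₁/z₀) = 13.9 × 5.0009/2.9597 = 23.4864 m/s

23.49 m/s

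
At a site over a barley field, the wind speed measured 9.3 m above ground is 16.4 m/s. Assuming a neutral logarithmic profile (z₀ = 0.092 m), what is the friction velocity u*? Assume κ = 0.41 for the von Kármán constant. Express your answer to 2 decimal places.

Log law: V(z) = (u*/κ) · ln(z/z₀) ⇒ u* = κ · V / ln(z/z₀)
u* = 0.41 × 16.4 / ln(9.3/0.092) = 0.41 × 16.4 / 4.6160
   = 6.7240 / 4.6160 = 1.4567 m/s

u* ≈ 1.46 m/s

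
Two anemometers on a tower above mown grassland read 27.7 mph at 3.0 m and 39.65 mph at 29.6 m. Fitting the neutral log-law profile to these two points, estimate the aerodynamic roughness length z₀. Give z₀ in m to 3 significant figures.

Log law: V(z) ∝ ln(z/z₀). With r = V₁/V₂ = 27.7/39.65 = 0.69861,
r · ln(z₂/z₀) = ln(z₁/z₀) ⇒ ln z₀ = (ln z₁ − r·ln z₂)/(1 − r)
ln z₀ = (1.09861 − 0.69861×3.38777) / 0.30139 = -4.2076
z₀ = exp(-4.2076) = 0.01488 m

z₀ ≈ 0.0149 m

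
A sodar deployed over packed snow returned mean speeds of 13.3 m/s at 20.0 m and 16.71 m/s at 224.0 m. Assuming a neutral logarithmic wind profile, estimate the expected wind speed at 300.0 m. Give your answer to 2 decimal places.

17.12 m/s

Log law: V ∝ ln(z/z₀). From the pair, with r = V₁/V₂ = 0.79593,
ln z₀ = (ln z₁ − r·ln z₂)/(1 − r) = (2.9957 − 0.79593×5.4116)/0.20407 = -6.4270 → z₀ = 0.001617 m
V₃ = V₁ · ln(z₃/z₀)/ln(z₁/z₀) = 13.3 × 12.1308/9.4228 = 17.1223 m/s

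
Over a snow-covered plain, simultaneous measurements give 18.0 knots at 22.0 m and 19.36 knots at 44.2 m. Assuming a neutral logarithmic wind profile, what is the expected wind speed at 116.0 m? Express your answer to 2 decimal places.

Log law: V ∝ ln(z/z₀). From the pair, with r = V₁/V₂ = 0.92975,
ln z₀ = (ln z₁ − r·ln z₂)/(1 − r) = (3.0910 − 0.92975×3.7887)/0.07025 = -6.1430 → z₀ = 0.002148 m
V₃ = V₁ · ln(z₃/z₀)/ln(z₁/z₀) = 18.0 × 10.8966/9.2340 = 21.2408 knots

21.24 knots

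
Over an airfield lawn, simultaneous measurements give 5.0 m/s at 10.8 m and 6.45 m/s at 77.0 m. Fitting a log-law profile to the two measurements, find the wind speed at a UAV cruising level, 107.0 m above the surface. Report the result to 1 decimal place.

6.7 m/s

Log law: V ∝ ln(z/z₀). From the pair, with r = V₁/V₂ = 0.77519,
ln z₀ = (ln z₁ − r·ln z₂)/(1 − r) = (2.3795 − 0.77519×4.3438)/0.22481 = -4.3938 → z₀ = 0.01235 m
V₃ = V₁ · ln(z₃/z₀)/ln(z₁/z₀) = 5.0 × 9.0666/6.7733 = 6.6929 m/s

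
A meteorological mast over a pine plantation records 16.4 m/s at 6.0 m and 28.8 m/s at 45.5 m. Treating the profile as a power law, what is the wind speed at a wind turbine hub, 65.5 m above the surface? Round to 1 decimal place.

First find α: α = ln(V₂/V₁)/ln(z₂/z₁) = ln(28.8/16.4)/ln(45.5/6.0) = 0.56309/2.02595 = 0.2779
Extrapolate from 45.5 m to 65.5 m: V₃ = 28.8 × (65.5/45.5)^0.2779 = 28.8 × 1.1066 = 31.8692 m/s

31.9 m/s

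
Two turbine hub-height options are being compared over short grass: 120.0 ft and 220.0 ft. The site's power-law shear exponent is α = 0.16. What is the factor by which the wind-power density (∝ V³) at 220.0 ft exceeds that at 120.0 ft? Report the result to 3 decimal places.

Speed ratio: V_B/V_A = (z_B/z_A)^α = (220.0/120.0)^0.16 = (1.8333)^0.16 = 1.10184
Power-density ratio: P_B/P_A = (V_B/V_A)³ = (1.10184)³ = 1.33769

1.338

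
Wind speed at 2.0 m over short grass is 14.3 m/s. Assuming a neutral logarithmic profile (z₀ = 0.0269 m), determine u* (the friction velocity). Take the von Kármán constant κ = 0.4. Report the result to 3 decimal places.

u* ≈ 1.328 m/s

Log law: V(z) = (u*/κ) · ln(z/z₀) ⇒ u* = κ · V / ln(z/z₀)
u* = 0.4 × 14.3 / ln(2.0/0.0269) = 0.4 × 14.3 / 4.3088
   = 5.7200 / 4.3088 = 1.3275 m/s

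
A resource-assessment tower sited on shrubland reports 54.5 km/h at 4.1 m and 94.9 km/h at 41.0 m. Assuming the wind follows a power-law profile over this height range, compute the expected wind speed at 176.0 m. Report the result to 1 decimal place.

First find α: α = ln(V₂/V₁)/ln(z₂/z₁) = ln(94.9/54.5)/ln(41.0/4.1) = 0.55462/2.30259 = 0.2409
Extrapolate from 41.0 m to 176.0 m: V₃ = 94.9 × (176.0/41.0)^0.2409 = 94.9 × 1.4204 = 134.7943 km/h

134.8 km/h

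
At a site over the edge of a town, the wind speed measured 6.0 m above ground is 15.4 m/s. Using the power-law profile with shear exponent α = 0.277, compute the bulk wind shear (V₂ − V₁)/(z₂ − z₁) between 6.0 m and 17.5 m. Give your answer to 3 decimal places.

0.462 m/s/m

Power law: V₂ = V₁ · (z₂/z₁)^α = 15.4 × (2.9167)^0.277 = 20.7154 m/s
ΔV/Δz = (20.7154 − 15.4)/(17.5 − 6.0) = 5.3154/11.5000 = 0.46221 m/s/m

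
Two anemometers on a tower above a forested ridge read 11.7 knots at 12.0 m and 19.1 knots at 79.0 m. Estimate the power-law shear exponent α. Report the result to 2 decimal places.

α ≈ 0.26

Power law: V₂/V₁ = (z₂/z₁)^α ⇒ α = ln(V₂/V₁) / ln(z₂/z₁)
α = ln(19.1/11.7) / ln(79.0/12.0) = ln(1.6325) / ln(6.5833)
  = 0.49010 / 1.88454 = 0.26006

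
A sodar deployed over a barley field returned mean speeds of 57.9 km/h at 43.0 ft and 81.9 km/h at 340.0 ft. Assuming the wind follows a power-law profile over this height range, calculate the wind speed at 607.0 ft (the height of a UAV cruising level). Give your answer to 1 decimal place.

First find α: α = ln(V₂/V₁)/ln(z₂/z₁) = ln(81.9/57.9)/ln(340.0/43.0) = 0.34678/2.06775 = 0.1677
Extrapolate from 340.0 ft to 607.0 ft: V₃ = 81.9 × (607.0/340.0)^0.1677 = 81.9 × 1.1021 = 90.2606 km/h

90.3 km/h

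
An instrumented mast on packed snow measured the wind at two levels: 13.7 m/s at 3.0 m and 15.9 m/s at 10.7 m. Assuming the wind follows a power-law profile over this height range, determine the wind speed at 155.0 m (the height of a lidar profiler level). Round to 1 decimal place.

First find α: α = ln(V₂/V₁)/ln(z₂/z₁) = ln(15.9/13.7)/ln(10.7/3.0) = 0.14892/1.27163 = 0.1171
Extrapolate from 10.7 m to 155.0 m: V₃ = 15.9 × (155.0/10.7)^0.1171 = 15.9 × 1.3676 = 21.7449 m/s

21.7 m/s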